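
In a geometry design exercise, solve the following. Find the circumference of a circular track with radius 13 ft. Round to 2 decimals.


Shape: circle
Radius r = 13 ft
Formula: C = 2 * pi * r
C = 2 * pi * 13
C = 26 * pi
C = 81.68
81.68 ft


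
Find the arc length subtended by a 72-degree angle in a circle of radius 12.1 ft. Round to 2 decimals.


Shape: circular arc
Radius r = 12.1 ft, Angle = 72 degrees
Formula: L = (angle/360) * 2 * pi * r
2 * pi * r = 24.2 * pi
L = (72/360) * 24.2 * pi
L = 4.84 * pi
L = 15.21
15.21 ft


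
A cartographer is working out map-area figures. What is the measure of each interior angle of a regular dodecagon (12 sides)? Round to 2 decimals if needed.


Shape: regular dodecagon (12 sides)
Formula: interior angle = (n - 2) * 180 / n
(n - 2) = 10
(n - 2) * 180 = 1800
angle = 1800 / 12
angle = 150
150 degrees


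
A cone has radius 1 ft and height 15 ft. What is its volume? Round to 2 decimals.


Shape: cone
Radius r = 1 ft, Height h = 15 ft
Formula: V = (1/3) * pi * r^2 * h
r^2 = 1
pi * r^2 * h = pi * 1 * 15 = 15 * pi
V = 15 * pi / 3
V = 15.71
15.71 ft^3


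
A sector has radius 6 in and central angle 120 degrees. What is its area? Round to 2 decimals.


Shape: circular sector
Radius r = 6 in, Angle = 120 degrees
Formula: A = (angle/360) * pi * r^2
r^2 = 36
Fraction of circle = 120/360
A = (120/360) * pi * 36
A = 12 * pi
A = 37.7
37.7 in^2


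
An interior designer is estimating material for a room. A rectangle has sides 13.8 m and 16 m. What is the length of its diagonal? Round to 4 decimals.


Shape: rectangle (diagonal via Pythagoras)
Sides: 13.8 m and 16 m
Formula: d = sqrt(l^2 + w^2)
l^2 = 190.44, w^2 = 256
l^2 + w^2 = 446.44
d = sqrt(446.44)
d = 21.1291
21.1291 m


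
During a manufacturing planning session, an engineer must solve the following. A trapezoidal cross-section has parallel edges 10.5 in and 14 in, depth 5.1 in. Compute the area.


Shape: trapezoid
Parallel sides a = 10.5 in, b = 14 in; Height h = 5.1 in
Formula: A = (a + b) * h / 2
a + b = 10.5 + 14 = 24.5
A = 24.5 * 5.1 / 2
A = 124.95 / 2
A = 62.475
62.475 in^2


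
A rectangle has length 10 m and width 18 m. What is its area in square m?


Shape: rectangle
Length l = 10 m, Width w = 18 m
Formula: A = l * w
A = 10 * 18
A = 180
180 m^2


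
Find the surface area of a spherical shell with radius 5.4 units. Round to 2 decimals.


Shape: sphere
Radius r = 5.4 units
Formula: SA = 4 * pi * r^2
r^2 = 29.16
SA = 4 * pi * 29.16
SA = 116.64 * pi
SA = 366.44
366.44 units^2


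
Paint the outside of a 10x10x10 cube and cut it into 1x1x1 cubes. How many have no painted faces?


Large cube: 10 x 10 x 10, cut into unit cubes.
n = 10, so n - 2 = 8
Unpainted cubes form the interior (n - 2)^3 block.
(n - 2)^3 = 8^3 = 512
512 unit cubes


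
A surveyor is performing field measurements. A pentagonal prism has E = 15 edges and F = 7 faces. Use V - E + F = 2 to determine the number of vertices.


Polyhedron: pentagonal prism
Euler's formula for convex polyhedra: V - E + F = 2
Given: E = 15 edges and F = 7 faces
Solve for V:
V = 2 + E - F = 2 + 15 - 7 = 10
10 vertices


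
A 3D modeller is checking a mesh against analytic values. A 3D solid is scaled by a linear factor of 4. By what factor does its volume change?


Linear scale factor k = 4
Rule: under a linear scaling by k, volumes scale by k^3.
k^3 = 4 * 4 * 4
k^3 = 16 * 4
k^3 = 64
Volume scales by a factor of 64.
64 (dimensionless)


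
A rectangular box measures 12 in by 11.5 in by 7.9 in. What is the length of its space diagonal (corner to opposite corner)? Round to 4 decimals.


Shape: rectangular box (space diagonal)
l = 12 in, w = 11.5 in, h = 7.9 in
Visualize: the diagonal of the base, then a right triangle with that diagonal and the height.
Formula: d = sqrt(l^2 + w^2 + h^2)
l^2 + w^2 + h^2 = 144 + 132.25 + 62.41 = 338.66
d = sqrt(338.66)
d = 18.4027
18.4027 in


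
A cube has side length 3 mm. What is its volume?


Shape: cube
Side s = 3 mm
Formula: V = s^3
V = 3 * 3 * 3
V = 9 * 3
V = 27
27 mm^3


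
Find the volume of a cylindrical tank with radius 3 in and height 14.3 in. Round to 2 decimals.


Shape: cylinder
Radius r = 3 in, Height h = 14.3 in
Formula: V = pi * r^2 * h
r^2 = 9
V = pi * 9 * 14.3
V = 128.7 * pi
V = 404.32
404.32 in^3


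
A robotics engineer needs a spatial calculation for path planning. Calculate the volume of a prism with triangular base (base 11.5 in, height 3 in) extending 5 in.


Shape: triangular prism
Triangle base = 11.5 in, triangle height = 3 in, prism length L = 5 in
Formula: V = (1/2 * b * h_tri) * L
Cross-section area = 0.5 * 11.5 * 3 = 17.25
V = 17.25 * 5
V = 86.25
86.25 in^3


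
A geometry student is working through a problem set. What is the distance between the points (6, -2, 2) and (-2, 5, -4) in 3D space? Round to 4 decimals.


3D distance between two points
P1 = (6, -2, 2), P2 = (-2, 5, -4)
Formula: d = sqrt((x2-x1)^2 + (y2-y1)^2 + (z2-z1)^2)
dx = -2 - 6 = -8
dy = 5 - -2 = 7
dz = -4 - 2 = -6
dx^2 + dy^2 + dz^2 = 64 + 49 + 36 = 149
d = sqrt(149)
d = 12.2066
12.2066 units


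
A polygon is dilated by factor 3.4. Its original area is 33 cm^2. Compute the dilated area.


Linear scale factor k = 3.4
Original area = 33 cm^2
Rule: under a linear scaling by k, areas scale by k^2.
k^2 = 3.4^2 = 11.56
New area = 33 * 11.56
New area = 381.48
381.48 cm^2


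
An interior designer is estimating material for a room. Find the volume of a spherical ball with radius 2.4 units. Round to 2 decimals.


Shape: sphere
Radius r = 2.4 units
Formula: V = (4/3) * pi * r^3
r^3 = 13.824
(4/3) * 13.824 = 18.432
V = 18.432 * pi
V = 57.91
57.91 units^3


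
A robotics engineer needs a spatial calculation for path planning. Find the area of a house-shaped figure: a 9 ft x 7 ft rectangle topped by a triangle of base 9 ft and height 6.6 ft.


Composite shape: rectangle + triangle
Rectangle area = 9 * 7 = 63
Triangle area = 0.5 * 9 * 6.6 = 29.7
Total = 63 + 29.7
Total = 92.7
92.7 ft^2


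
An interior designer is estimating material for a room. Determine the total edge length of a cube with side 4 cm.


Shape: cube
Side s = 4 cm
A cube has 12 edges, all equal.
Formula: total edge length = 12 * s
Total = 12 * 4
Total = 48
48 cm


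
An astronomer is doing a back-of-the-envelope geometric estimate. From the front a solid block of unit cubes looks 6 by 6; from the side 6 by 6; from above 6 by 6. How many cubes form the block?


Orthographic views of a solid rectangular block:
Front view 6 x 6 -> length = 6, height = 6
Side view 6 x 6 -> width = 6, height = 6 (consistent)
Top view 6 x 6 -> confirms length = 6, width = 6
The block is 6 x 6 x 6.
Total unit cubes = 6 * 6 * 6 = 216
216 unit cubes


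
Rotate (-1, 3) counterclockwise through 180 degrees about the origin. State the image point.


Transformation: rotation about the origin
Original point: (-1, 3)
Rule for 180 deg: (x, y) -> (-x, -y)
Apply: (-1, 3) -> (1, -3)
(1, -3)


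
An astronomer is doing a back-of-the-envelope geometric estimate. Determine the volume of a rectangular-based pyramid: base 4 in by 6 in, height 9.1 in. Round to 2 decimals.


Shape: rectangular pyramid
Base: 4 in x 6 in, Height h = 9.1 in
Formula: V = (1/3) * base_area * h
base_area = 4 * 6 = 24
base_area * h = 24 * 9.1 = 218.4
V = 218.4 / 3
V = 72.8
72.8 in^3


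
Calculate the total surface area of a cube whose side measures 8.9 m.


Shape: cube
Side s = 8.9 m
A cube has 6 square faces.
Formula: SA = 6 * s^2
s^2 = 79.21
SA = 6 * 79.21
SA = 475.26
475.26 m^2


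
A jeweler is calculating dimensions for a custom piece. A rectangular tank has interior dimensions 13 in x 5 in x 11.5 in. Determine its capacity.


Shape: rectangular prism
l = 13 in, w = 5 in, h = 11.5 in
Formula: V = l * w * h
V = 13 * 5 * 11.5
V = 65 * 11.5
V = 747.5
747.5 in^3


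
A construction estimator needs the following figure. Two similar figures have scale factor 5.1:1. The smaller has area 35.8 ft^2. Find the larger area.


Linear scale factor k = 5.1
Original area = 35.8 ft^2
Rule: under a linear scaling by k, areas scale by k^2.
k^2 = 5.1^2 = 26.01
New area = 35.8 * 26.01
New area = 931.158
931.158 ft^2


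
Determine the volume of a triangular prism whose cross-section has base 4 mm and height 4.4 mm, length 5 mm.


Shape: triangular prism
Triangle base = 4 mm, triangle height = 4.4 mm, prism length L = 5 mm
Formula: V = (1/2 * b * h_tri) * L
Cross-section area = 0.5 * 4 * 4.4 = 8.8
V = 8.8 * 5
V = 44
44 mm^3


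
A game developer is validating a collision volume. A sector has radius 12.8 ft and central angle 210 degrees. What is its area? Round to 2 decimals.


Shape: circular sector
Radius r = 12.8 ft, Angle = 210 degrees
Formula: A = (angle/360) * pi * r^2
r^2 = 163.84
Fraction of circle = 210/360
A = (210/360) * pi * 163.84
A = 95.573333 * pi
A = 300.25
300.25 ft^2


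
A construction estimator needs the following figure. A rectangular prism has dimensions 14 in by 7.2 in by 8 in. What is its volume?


Shape: rectangular prism
l = 14 in, w = 7.2 in, h = 8 in
Formula: V = l * w * h
V = 14 * 7.2 * 8
V = 100.8 * 8
V = 806.4
806.4 in^3


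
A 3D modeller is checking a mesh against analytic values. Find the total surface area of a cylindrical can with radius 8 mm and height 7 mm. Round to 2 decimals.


Shape: closed cylinder
Radius r = 8 mm, Height h = 7 mm
Formula: SA = 2*pi*r^2 + 2*pi*r*h = 2*pi*r*(r + h)
r + h = 15
2 * r * (r + h) = 2 * 8 * 15 = 240
SA = 240 * pi
SA = 753.98
753.98 mm^2


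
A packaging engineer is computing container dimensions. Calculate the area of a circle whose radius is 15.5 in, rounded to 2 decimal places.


Shape: circle
Radius r = 15.5 in
Formula: A = pi * r^2
r^2 = 15.5^2 = 240.25
A = pi * 240.25
A = 754.77
754.77 in^2


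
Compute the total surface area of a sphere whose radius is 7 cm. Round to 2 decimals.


Shape: sphere
Radius r = 7 cm
Formula: SA = 4 * pi * r^2
r^2 = 49
SA = 4 * pi * 49
SA = 196 * pi
SA = 615.75
615.75 cm^2


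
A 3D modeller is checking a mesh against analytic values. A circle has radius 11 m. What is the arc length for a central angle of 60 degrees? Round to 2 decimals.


Shape: circular arc
Radius r = 11 m, Angle = 60 degrees
Formula: L = (angle/360) * 2 * pi * r
2 * pi * r = 22 * pi
L = (60/360) * 22 * pi
L = 3.666667 * pi
L = 11.52
11.52 m


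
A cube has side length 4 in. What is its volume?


Shape: cube
Side s = 4 in
Formula: V = s^3
V = 4 * 4 * 4
V = 16 * 4
V = 64
64 in^3


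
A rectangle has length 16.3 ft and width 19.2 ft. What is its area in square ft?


Shape: rectangle
Length l = 16.3 ft, Width w = 19.2 ft
Formula: A = l * w
A = 16.3 * 19.2
A = 312.96
312.96 ft^2


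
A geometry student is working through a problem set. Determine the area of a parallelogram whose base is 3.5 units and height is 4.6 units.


Shape: parallelogram
Base b = 3.5 units, Height h = 4.6 units
Formula: A = b * h
A = 3.5 * 4.6
A = 16.1
16.1 units^2


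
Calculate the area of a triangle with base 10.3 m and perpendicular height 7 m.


Shape: triangle
Base b = 10.3 m, Height h = 7 m
Formula: A = (1/2) * b * h
A = 0.5 * 10.3 * 7
A = 0.5 * 72.1
A = 36.05
36.05 m^2


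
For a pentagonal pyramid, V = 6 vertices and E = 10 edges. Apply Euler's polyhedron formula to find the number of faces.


Polyhedron: pentagonal pyramid
Euler's formula for convex polyhedra: V - E + F = 2
Given: V = 6 vertices and E = 10 edges
Solve for F:
F = 2 + E - V = 2 + 10 - 6 = 6
6 faces


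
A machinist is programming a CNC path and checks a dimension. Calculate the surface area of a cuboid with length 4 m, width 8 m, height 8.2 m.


Shape: rectangular prism
l = 4 m, w = 8 m, h = 8.2 m
Formula: SA = 2(lw + lh + wh)
lw = 32, lh = 32.8, wh = 65.6
lw + lh + wh = 130.4
SA = 2 * 130.4
SA = 260.8
260.8 m^2


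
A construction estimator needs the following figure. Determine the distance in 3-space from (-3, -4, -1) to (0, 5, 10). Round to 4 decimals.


3D distance between two points
P1 = (-3, -4, -1), P2 = (0, 5, 10)
Formula: d = sqrt((x2-x1)^2 + (y2-y1)^2 + (z2-z1)^2)
dx = 0 - -3 = 3
dy = 5 - -4 = 9
dz = 10 - -1 = 11
dx^2 + dy^2 + dz^2 = 9 + 81 + 121 = 211
d = sqrt(211)
d = 14.5258
14.5258 units


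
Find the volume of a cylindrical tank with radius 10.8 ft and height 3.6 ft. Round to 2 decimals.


Shape: cylinder
Radius r = 10.8 ft, Height h = 3.6 ft
Formula: V = pi * r^2 * h
r^2 = 116.64
V = pi * 116.64 * 3.6
V = 419.904 * pi
V = 1319.17
1319.17 ft^3


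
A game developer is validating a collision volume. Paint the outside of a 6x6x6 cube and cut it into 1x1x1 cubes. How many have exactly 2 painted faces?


Large cube: 6 x 6 x 6, cut into unit cubes.
n = 6, so n - 2 = 4
Cubes with 2 painted faces lie along the edges, excluding corners.
A cube has 12 edges; each contributes (n - 2) = 4 such cubes.
Count = 12 * 4 = 48
48 unit cubes


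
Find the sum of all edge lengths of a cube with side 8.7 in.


Shape: cube
Side s = 8.7 in
A cube has 12 edges, all equal.
Formula: total edge length = 12 * s
Total = 12 * 8.7
Total = 104.4
104.4 in


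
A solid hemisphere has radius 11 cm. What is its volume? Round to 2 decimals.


Shape: hemisphere (half of a sphere)
Radius r = 11 cm
Formula: V = (1/2) * (4/3) * pi * r^3 = (2/3) * pi * r^3
r^3 = 1331
(2/3) * 1331 = 887.333333
V = 887.333333 * pi
V = 2787.64
2787.64 cm^3


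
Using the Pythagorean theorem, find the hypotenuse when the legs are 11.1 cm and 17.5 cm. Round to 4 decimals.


Shape: right triangle
Legs a = 11.1 cm, b = 17.5 cm
Formula: c = sqrt(a^2 + b^2)
a^2 = 123.21, b^2 = 306.25
a^2 + b^2 = 429.46
c = sqrt(429.46)
c = 20.7234
20.7234 cm


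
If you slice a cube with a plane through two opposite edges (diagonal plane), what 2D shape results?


Solid: cube
Cutting plane: through two opposite edges (diagonal plane)
Visualize the intersection of the plane with the solid's surface.
The boundary of the cut region is a rectangle.
rectangle


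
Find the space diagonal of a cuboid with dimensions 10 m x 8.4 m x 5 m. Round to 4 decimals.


Shape: rectangular box (space diagonal)
l = 10 m, w = 8.4 m, h = 5 m
Visualize: the diagonal of the base, then a right triangle with that diagonal and the height.
Formula: d = sqrt(l^2 + w^2 + h^2)
l^2 + w^2 + h^2 = 100 + 70.56 + 25 = 195.56
d = sqrt(195.56)
d = 13.9843
13.9843 m


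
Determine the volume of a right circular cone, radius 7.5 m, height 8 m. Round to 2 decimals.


Shape: cone
Radius r = 7.5 m, Height h = 8 m
Formula: V = (1/3) * pi * r^2 * h
r^2 = 56.25
pi * r^2 * h = pi * 56.25 * 8 = 450 * pi
V = 450 * pi / 3
V = 471.24
471.24 m^3


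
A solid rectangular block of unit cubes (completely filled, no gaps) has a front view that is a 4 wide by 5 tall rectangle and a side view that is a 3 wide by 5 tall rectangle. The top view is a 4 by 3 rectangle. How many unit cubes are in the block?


Orthographic views of a solid rectangular block:
Front view 4 x 5 -> length = 4, height = 5
Side view 3 x 5 -> width = 3, height = 5 (consistent)
Top view 4 x 3 -> confirms length = 4, width = 3
The block is 4 x 3 x 5.
Total unit cubes = 4 * 3 * 5 = 60
60 unit cubes


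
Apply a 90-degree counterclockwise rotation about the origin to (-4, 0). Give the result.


Transformation: rotation about the origin
Original point: (-4, 0)
Rule for 90 deg counterclockwise: (x, y) -> (-y, x)
Apply: (-4, 0) -> (0, -4)
(0, -4)


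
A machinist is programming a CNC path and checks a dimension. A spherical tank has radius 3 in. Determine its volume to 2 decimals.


Shape: sphere
Radius r = 3 in
Formula: V = (4/3) * pi * r^3
r^3 = 27
(4/3) * 27 = 36
V = 36 * pi
V = 113.1
113.1 in^3


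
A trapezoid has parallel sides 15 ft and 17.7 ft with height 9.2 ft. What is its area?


Shape: trapezoid
Parallel sides a = 15 ft, b = 17.7 ft; Height h = 9.2 ft
Formula: A = (a + b) * h / 2
a + b = 15 + 17.7 = 32.7
A = 32.7 * 9.2 / 2
A = 300.84 / 2
A = 150.42
150.42 ft^2


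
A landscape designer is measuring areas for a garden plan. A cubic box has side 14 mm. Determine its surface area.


Shape: cube
Side s = 14 mm
A cube has 6 square faces.
Formula: SA = 6 * s^2
s^2 = 196
SA = 6 * 196
SA = 1176
1176 mm^2


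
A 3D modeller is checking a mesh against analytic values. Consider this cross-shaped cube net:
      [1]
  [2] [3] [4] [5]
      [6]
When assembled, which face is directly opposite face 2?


Net: cross layout. Take square 3 as the base (bottom).
Fold the four squares in the horizontal row up around 3: 2 -> left, 4 -> right, 5 wraps to the top.
Fold 1 and 6 up from 3: 1 -> back, 6 -> front.
Opposite pairs are therefore: (1, 6), (2, 4), (3, 5).
Face 2 is opposite face 4.
face 4


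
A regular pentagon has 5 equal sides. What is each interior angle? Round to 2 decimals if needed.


Shape: regular pentagon (5 sides)
Formula: interior angle = (n - 2) * 180 / n
(n - 2) = 3
(n - 2) * 180 = 540
angle = 540 / 5
angle = 108
108 degrees


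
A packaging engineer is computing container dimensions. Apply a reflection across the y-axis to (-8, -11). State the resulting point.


Transformation: reflection
Original point: (-8, -11)
Rule for reflection over the y-axis: (x, y) -> (-x, y)
Apply: (-8, -11) -> (8, -11)
(8, -11)


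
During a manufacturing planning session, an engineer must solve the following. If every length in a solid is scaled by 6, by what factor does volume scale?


Linear scale factor k = 6
Rule: under a linear scaling by k, volumes scale by k^3.
k^3 = 6 * 6 * 6
k^3 = 36 * 6
k^3 = 216
Volume scales by a factor of 216.
216 (dimensionless)


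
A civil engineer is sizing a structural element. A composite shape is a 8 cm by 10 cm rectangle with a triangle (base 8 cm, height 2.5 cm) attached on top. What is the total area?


Composite shape: rectangle + triangle
Rectangle area = 8 * 10 = 80
Triangle area = 0.5 * 8 * 2.5 = 10
Total = 80 + 10
Total = 90
90 cm^2


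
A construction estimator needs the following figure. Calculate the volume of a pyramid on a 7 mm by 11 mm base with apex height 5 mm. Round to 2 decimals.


Shape: rectangular pyramid
Base: 7 mm x 11 mm, Height h = 5 mm
Formula: V = (1/3) * base_area * h
base_area = 7 * 11 = 77
base_area * h = 77 * 5 = 385
V = 385 / 3
V = 128.33
128.33 mm^3


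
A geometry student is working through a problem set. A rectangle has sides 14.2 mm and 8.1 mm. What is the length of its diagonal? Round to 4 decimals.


Shape: rectangle (diagonal via Pythagoras)
Sides: 14.2 mm and 8.1 mm
Formula: d = sqrt(l^2 + w^2)
l^2 = 201.64, w^2 = 65.61
l^2 + w^2 = 267.25
d = sqrt(267.25)
d = 16.3478
16.3478 mm


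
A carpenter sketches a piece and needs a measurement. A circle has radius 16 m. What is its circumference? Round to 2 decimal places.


Shape: circle
Radius r = 16 m
Formula: C = 2 * pi * r
C = 2 * pi * 16
C = 32 * pi
C = 100.53
100.53 m


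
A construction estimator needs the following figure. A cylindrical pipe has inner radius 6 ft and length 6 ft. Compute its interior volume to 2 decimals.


Shape: cylinder
Radius r = 6 ft, Height h = 6 ft
Formula: V = pi * r^2 * h
r^2 = 36
V = pi * 36 * 6
V = 216 * pi
V = 678.58
678.58 ft^3


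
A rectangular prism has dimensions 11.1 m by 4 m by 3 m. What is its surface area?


Shape: rectangular prism
l = 11.1 m, w = 4 m, h = 3 m
Formula: SA = 2(lw + lh + wh)
lw = 44.4, lh = 33.3, wh = 12
lw + lh + wh = 89.7
SA = 2 * 89.7
SA = 179.4
179.4 m^2


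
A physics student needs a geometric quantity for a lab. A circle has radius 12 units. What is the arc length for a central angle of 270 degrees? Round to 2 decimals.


Shape: circular arc
Radius r = 12 units, Angle = 270 degrees
Formula: L = (angle/360) * 2 * pi * r
2 * pi * r = 24 * pi
L = (270/360) * 24 * pi
L = 18 * pi
L = 56.55
56.55 units


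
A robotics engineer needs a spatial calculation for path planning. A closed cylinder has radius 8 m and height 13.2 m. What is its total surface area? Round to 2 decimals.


Shape: closed cylinder
Radius r = 8 m, Height h = 13.2 m
Formula: SA = 2*pi*r^2 + 2*pi*r*h = 2*pi*r*(r + h)
r + h = 21.2
2 * r * (r + h) = 2 * 8 * 21.2 = 339.2
SA = 339.2 * pi
SA = 1065.63
1065.63 m^2


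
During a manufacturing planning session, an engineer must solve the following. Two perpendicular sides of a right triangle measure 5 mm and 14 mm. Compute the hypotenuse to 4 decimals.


Shape: right triangle
Legs a = 5 mm, b = 14 mm
Formula: c = sqrt(a^2 + b^2)
a^2 = 25, b^2 = 196
a^2 + b^2 = 221
c = sqrt(221)
c = 14.8661
14.8661 mm


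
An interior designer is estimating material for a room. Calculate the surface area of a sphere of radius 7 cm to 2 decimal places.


Shape: sphere
Radius r = 7 cm
Formula: SA = 4 * pi * r^2
r^2 = 49
SA = 4 * pi * 49
SA = 196 * pi
SA = 615.75
615.75 cm^2


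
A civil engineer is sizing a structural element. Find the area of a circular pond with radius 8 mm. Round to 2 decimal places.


Shape: circle
Radius r = 8 mm
Formula: A = pi * r^2
r^2 = 8^2 = 64
A = pi * 64
A = 201.06
201.06 mm^2


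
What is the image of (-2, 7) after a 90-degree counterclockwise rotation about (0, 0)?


Transformation: rotation about the origin
Original point: (-2, 7)
Rule for 90 deg counterclockwise: (x, y) -> (-y, x)
Apply: (-2, 7) -> (-7, -2)
(-7, -2)


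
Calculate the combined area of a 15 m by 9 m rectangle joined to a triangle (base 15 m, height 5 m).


Composite shape: rectangle + triangle
Rectangle area = 15 * 9 = 135
Triangle area = 0.5 * 15 * 5 = 37.5
Total = 135 + 37.5
Total = 172.5
172.5 m^2


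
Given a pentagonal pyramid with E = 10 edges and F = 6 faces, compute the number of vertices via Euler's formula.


Polyhedron: pentagonal pyramid
Euler's formula for convex polyhedra: V - E + F = 2
Given: E = 10 edges and F = 6 faces
Solve for V:
V = 2 + E - F = 2 + 10 - 6 = 6
6 vertices


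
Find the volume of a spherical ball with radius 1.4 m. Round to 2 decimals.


Shape: sphere
Radius r = 1.4 m
Formula: V = (4/3) * pi * r^3
r^3 = 2.744
(4/3) * 2.744 = 3.658667
V = 3.658667 * pi
V = 11.49
11.49 m^3


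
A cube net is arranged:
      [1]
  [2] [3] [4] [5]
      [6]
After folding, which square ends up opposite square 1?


Net: cross layout. Take square 3 as the base (bottom).
Fold the four squares in the horizontal row up around 3: 2 -> left, 4 -> right, 5 wraps to the top.
Fold 1 and 6 up from 3: 1 -> back, 6 -> front.
Opposite pairs are therefore: (1, 6), (2, 4), (3, 5).
Face 1 is opposite face 6.
face 6


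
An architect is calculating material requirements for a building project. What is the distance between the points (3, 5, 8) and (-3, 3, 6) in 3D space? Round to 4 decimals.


3D distance between two points
P1 = (3, 5, 8), P2 = (-3, 3, 6)
Formula: d = sqrt((x2-x1)^2 + (y2-y1)^2 + (z2-z1)^2)
dx = -3 - 3 = -6
dy = 3 - 5 = -2
dz = 6 - 8 = -2
dx^2 + dy^2 + dz^2 = 36 + 4 + 4 = 44
d = sqrt(44)
d = 6.6332
6.6332 units


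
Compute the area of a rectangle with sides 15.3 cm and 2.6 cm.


Shape: rectangle
Length l = 15.3 cm, Width w = 2.6 cm
Formula: A = l * w
A = 15.3 * 2.6
A = 39.78
39.78 cm^2


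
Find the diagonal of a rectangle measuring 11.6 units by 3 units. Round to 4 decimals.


Shape: rectangle (diagonal via Pythagoras)
Sides: 11.6 units and 3 units
Formula: d = sqrt(l^2 + w^2)
l^2 = 134.56, w^2 = 9
l^2 + w^2 = 143.56
d = sqrt(143.56)
d = 11.9817
11.9817 units


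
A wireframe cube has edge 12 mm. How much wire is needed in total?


Shape: cube
Side s = 12 mm
A cube has 12 edges, all equal.
Formula: total edge length = 12 * s
Total = 12 * 12
Total = 144
144 mm


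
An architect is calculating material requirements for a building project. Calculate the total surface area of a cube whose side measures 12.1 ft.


Shape: cube
Side s = 12.1 ft
A cube has 6 square faces.
Formula: SA = 6 * s^2
s^2 = 146.41
SA = 6 * 146.41
SA = 878.46
878.46 ft^2


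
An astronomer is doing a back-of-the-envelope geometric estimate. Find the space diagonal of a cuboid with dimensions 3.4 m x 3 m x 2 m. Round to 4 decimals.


Shape: rectangular box (space diagonal)
l = 3.4 m, w = 3 m, h = 2 m
Visualize: the diagonal of the base, then a right triangle with that diagonal and the height.
Formula: d = sqrt(l^2 + w^2 + h^2)
l^2 + w^2 + h^2 = 11.56 + 9 + 4 = 24.56
d = sqrt(24.56)
d = 4.9558
4.9558 m


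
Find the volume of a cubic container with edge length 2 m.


Shape: cube
Side s = 2 m
Formula: V = s^3
V = 2 * 2 * 2
V = 4 * 2
V = 8
8 m^3


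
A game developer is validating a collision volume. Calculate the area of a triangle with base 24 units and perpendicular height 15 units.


Shape: triangle
Base b = 24 units, Height h = 15 units
Formula: A = (1/2) * b * h
A = 0.5 * 24 * 15
A = 0.5 * 360
A = 180
180 units^2


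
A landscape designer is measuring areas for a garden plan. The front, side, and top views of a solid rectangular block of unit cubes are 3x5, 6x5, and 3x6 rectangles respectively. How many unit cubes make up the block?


Orthographic views of a solid rectangular block:
Front view 3 x 5 -> length = 3, height = 5
Side view 6 x 5 -> width = 6, height = 5 (consistent)
Top view 3 x 6 -> confirms length = 3, width = 6
The block is 3 x 6 x 5.
Total unit cubes = 3 * 6 * 5 = 90
90 unit cubes


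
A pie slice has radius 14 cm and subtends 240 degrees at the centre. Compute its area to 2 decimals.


Shape: circular sector
Radius r = 14 cm, Angle = 240 degrees
Formula: A = (angle/360) * pi * r^2
r^2 = 196
Fraction of circle = 240/360
A = (240/360) * pi * 196
A = 130.666667 * pi
A = 410.5
410.5 cm^2


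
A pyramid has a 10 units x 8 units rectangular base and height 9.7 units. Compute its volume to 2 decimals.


Shape: rectangular pyramid
Base: 10 units x 8 units, Height h = 9.7 units
Formula: V = (1/3) * base_area * h
base_area = 10 * 8 = 80
base_area * h = 80 * 9.7 = 776
V = 776 / 3
V = 258.67
258.67 units^3


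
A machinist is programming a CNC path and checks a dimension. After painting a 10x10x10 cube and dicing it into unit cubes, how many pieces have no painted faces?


Large cube: 10 x 10 x 10, cut into unit cubes.
n = 10, so n - 2 = 8
Unpainted cubes form the interior (n - 2)^3 block.
(n - 2)^3 = 8^3 = 512
512 unit cubes


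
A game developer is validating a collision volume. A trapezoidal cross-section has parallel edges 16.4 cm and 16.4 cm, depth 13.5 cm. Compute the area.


Shape: trapezoid
Parallel sides a = 16.4 cm, b = 16.4 cm; Height h = 13.5 cm
Formula: A = (a + b) * h / 2
a + b = 16.4 + 16.4 = 32.8
A = 32.8 * 13.5 / 2
A = 442.8 / 2
A = 221.4
221.4 cm^2


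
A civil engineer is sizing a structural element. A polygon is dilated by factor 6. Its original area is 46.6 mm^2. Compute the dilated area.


Linear scale factor k = 6
Original area = 46.6 mm^2
Rule: under a linear scaling by k, areas scale by k^2.
k^2 = 6^2 = 36
New area = 46.6 * 36
New area = 1677.6
1677.6 mm^2


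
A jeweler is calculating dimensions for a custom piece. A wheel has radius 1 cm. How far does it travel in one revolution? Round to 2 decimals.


Shape: circle
Radius r = 1 cm
Formula: C = 2 * pi * r
C = 2 * pi * 1
C = 2 * pi
C = 6.28
6.28 cm


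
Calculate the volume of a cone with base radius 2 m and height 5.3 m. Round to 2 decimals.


Shape: cone
Radius r = 2 m, Height h = 5.3 m
Formula: V = (1/3) * pi * r^2 * h
r^2 = 4
pi * r^2 * h = pi * 4 * 5.3 = 21.2 * pi
V = 21.2 * pi / 3
V = 22.2
22.2 m^3


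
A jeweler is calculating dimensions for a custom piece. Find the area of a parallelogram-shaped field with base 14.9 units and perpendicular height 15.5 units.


Shape: parallelogram
Base b = 14.9 units, Height h = 15.5 units
Formula: A = b * h
A = 14.9 * 15.5
A = 230.95
230.95 units^2


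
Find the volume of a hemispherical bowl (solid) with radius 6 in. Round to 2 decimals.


Shape: hemisphere (half of a sphere)
Radius r = 6 in
Formula: V = (1/2) * (4/3) * pi * r^3 = (2/3) * pi * r^3
r^3 = 216
(2/3) * 216 = 144
V = 144 * pi
V = 452.39
452.39 in^3


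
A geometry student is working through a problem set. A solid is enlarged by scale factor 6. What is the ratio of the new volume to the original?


Linear scale factor k = 6
Rule: under a linear scaling by k, volumes scale by k^3.
k^3 = 6 * 6 * 6
k^3 = 36 * 6
k^3 = 216
Volume scales by a factor of 216.
216 (dimensionless)


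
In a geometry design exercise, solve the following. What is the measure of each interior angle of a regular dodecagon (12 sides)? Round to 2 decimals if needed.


Shape: regular dodecagon (12 sides)
Formula: interior angle = (n - 2) * 180 / n
(n - 2) = 10
(n - 2) * 180 = 1800
angle = 1800 / 12
angle = 150
150 degrees


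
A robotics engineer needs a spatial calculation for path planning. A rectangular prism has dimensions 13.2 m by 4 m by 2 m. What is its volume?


Shape: rectangular prism
l = 13.2 m, w = 4 m, h = 2 m
Formula: V = l * w * h
V = 13.2 * 4 * 2
V = 52.8 * 2
V = 105.6
105.6 m^3


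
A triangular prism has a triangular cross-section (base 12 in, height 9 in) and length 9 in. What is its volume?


Shape: triangular prism
Triangle base = 12 in, triangle height = 9 in, prism length L = 9 in
Formula: V = (1/2 * b * h_tri) * L
Cross-section area = 0.5 * 12 * 9 = 54
V = 54 * 9
V = 486
486 in^3


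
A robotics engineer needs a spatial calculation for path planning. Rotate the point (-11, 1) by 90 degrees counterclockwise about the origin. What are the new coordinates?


Transformation: rotation about the origin
Original point: (-11, 1)
Rule for 90 deg counterclockwise: (x, y) -> (-y, x)
Apply: (-11, 1) -> (-1, -11)
(-1, -11)


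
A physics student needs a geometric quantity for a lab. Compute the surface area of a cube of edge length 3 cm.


Shape: cube
Side s = 3 cm
A cube has 6 square faces.
Formula: SA = 6 * s^2
s^2 = 9
SA = 6 * 9
SA = 54
54 cm^2


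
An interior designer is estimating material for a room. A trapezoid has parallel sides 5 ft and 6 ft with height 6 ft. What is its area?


Shape: trapezoid
Parallel sides a = 5 ft, b = 6 ft; Height h = 6 ft
Formula: A = (a + b) * h / 2
a + b = 5 + 6 = 11
A = 11 * 6 / 2
A = 66 / 2
A = 33
33 ft^2


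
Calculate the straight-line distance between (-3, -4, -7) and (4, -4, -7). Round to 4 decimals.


3D distance between two points
P1 = (-3, -4, -7), P2 = (4, -4, -7)
Formula: d = sqrt((x2-x1)^2 + (y2-y1)^2 + (z2-z1)^2)
dx = 4 - -3 = 7
dy = -4 - -4 = 0
dz = -7 - -7 = 0
dx^2 + dy^2 + dz^2 = 49 + 0 + 0 = 49
d = sqrt(49)
d = 7.0
7 units


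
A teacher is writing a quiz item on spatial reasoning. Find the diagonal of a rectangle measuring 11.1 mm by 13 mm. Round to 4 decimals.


Shape: rectangle (diagonal via Pythagoras)
Sides: 11.1 mm and 13 mm
Formula: d = sqrt(l^2 + w^2)
l^2 = 123.21, w^2 = 169
l^2 + w^2 = 292.21
d = sqrt(292.21)
d = 17.0942
17.0942 mm


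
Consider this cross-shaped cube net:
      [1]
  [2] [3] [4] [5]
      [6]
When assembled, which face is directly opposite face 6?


Net: cross layout. Take square 3 as the base (bottom).
Fold the four squares in the horizontal row up around 3: 2 -> left, 4 -> right, 5 wraps to the top.
Fold 1 and 6 up from 3: 1 -> back, 6 -> front.
Opposite pairs are therefore: (1, 6), (2, 4), (3, 5).
Face 6 is opposite face 1.
face 1


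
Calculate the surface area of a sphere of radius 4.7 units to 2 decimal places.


Shape: sphere
Radius r = 4.7 units
Formula: SA = 4 * pi * r^2
r^2 = 22.09
SA = 4 * pi * 22.09
SA = 88.36 * pi
SA = 277.59
277.59 units^2


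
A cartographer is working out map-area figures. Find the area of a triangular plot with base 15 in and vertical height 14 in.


Shape: triangle
Base b = 15 in, Height h = 14 in
Formula: A = (1/2) * b * h
A = 0.5 * 15 * 14
A = 0.5 * 210
A = 105
105 in^2


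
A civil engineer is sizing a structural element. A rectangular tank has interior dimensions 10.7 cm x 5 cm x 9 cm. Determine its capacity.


Shape: rectangular prism
l = 10.7 cm, w = 5 cm, h = 9 cm
Formula: V = l * w * h
V = 10.7 * 5 * 9
V = 53.5 * 9
V = 481.5
481.5 cm^3


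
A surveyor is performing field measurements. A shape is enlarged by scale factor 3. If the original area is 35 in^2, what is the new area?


Linear scale factor k = 3
Original area = 35 in^2
Rule: under a linear scaling by k, areas scale by k^2.
k^2 = 3^2 = 9
New area = 35 * 9
New area = 315
315 in^2


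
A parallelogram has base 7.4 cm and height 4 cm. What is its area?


Shape: parallelogram
Base b = 7.4 cm, Height h = 4 cm
Formula: A = b * h
A = 7.4 * 4
A = 29.6
29.6 cm^2


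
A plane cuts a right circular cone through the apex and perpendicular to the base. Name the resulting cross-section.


Solid: right circular cone
Cutting plane: through the apex and perpendicular to the base
Visualize the intersection of the plane with the solid's surface.
The boundary of the cut region is a isosceles triangle.
isosceles triangle


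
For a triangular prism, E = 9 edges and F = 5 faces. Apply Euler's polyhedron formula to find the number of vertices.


Polyhedron: triangular prism
Euler's formula for convex polyhedra: V - E + F = 2
Given: E = 9 edges and F = 5 faces
Solve for V:
V = 2 + E - F = 2 + 9 - 5 = 6
6 vertices


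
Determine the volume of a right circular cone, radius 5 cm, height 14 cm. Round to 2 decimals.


Shape: cone
Radius r = 5 cm, Height h = 14 cm
Formula: V = (1/3) * pi * r^2 * h
r^2 = 25
pi * r^2 * h = pi * 25 * 14 = 350 * pi
V = 350 * pi / 3
V = 366.52
366.52 cm^3


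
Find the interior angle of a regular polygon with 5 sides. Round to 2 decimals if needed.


Shape: regular pentagon (5 sides)
Formula: interior angle = (n - 2) * 180 / n
(n - 2) = 3
(n - 2) * 180 = 540
angle = 540 / 5
angle = 108
108 degrees


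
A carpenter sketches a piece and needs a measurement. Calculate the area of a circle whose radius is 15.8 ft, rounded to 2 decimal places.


Shape: circle
Radius r = 15.8 ft
Formula: A = pi * r^2
r^2 = 15.8^2 = 249.64
A = pi * 249.64
A = 784.27
784.27 ft^2


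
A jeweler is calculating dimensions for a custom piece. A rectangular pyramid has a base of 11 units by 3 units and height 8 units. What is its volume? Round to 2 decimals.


Shape: rectangular pyramid
Base: 11 units x 3 units, Height h = 8 units
Formula: V = (1/3) * base_area * h
base_area = 11 * 3 = 33
base_area * h = 33 * 8 = 264
V = 264 / 3
V = 88
88 units^3


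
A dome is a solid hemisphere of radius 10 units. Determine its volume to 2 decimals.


Shape: hemisphere (half of a sphere)
Radius r = 10 units
Formula: V = (1/2) * (4/3) * pi * r^3 = (2/3) * pi * r^3
r^3 = 1000
(2/3) * 1000 = 666.666667
V = 666.666667 * pi
V = 2094.4
2094.4 units^3


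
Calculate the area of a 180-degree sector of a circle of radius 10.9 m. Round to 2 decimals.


Shape: circular sector
Radius r = 10.9 m, Angle = 180 degrees
Formula: A = (angle/360) * pi * r^2
r^2 = 118.81
Fraction of circle = 180/360
A = (180/360) * pi * 118.81
A = 59.405 * pi
A = 186.63
186.63 m^2


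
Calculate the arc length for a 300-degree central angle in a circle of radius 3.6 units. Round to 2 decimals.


Shape: circular arc
Radius r = 3.6 units, Angle = 300 degrees
Formula: L = (angle/360) * 2 * pi * r
2 * pi * r = 7.2 * pi
L = (300/360) * 7.2 * pi
L = 6 * pi
L = 18.85
18.85 units


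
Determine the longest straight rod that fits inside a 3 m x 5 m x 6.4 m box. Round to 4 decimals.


Shape: rectangular box (space diagonal)
l = 3 m, w = 5 m, h = 6.4 m
Visualize: the diagonal of the base, then a right triangle with that diagonal and the height.
Formula: d = sqrt(l^2 + w^2 + h^2)
l^2 + w^2 + h^2 = 9 + 25 + 40.96 = 74.96
d = sqrt(74.96)
d = 8.6579
8.6579 m


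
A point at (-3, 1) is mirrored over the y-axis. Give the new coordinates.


Transformation: reflection
Original point: (-3, 1)
Rule for reflection over the y-axis: (x, y) -> (-x, y)
Apply: (-3, 1) -> (3, 1)
(3, 1)


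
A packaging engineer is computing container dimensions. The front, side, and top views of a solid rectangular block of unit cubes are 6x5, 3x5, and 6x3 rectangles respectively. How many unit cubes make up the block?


Orthographic views of a solid rectangular block:
Front view 6 x 5 -> length = 6, height = 5
Side view 3 x 5 -> width = 3, height = 5 (consistent)
Top view 6 x 3 -> confirms length = 6, width = 3
The block is 6 x 3 x 5.
Total unit cubes = 6 * 3 * 5 = 90
90 unit cubes


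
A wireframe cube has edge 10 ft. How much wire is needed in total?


Shape: cube
Side s = 10 ft
A cube has 12 edges, all equal.
Formula: total edge length = 12 * s
Total = 12 * 10
Total = 120
120 ft


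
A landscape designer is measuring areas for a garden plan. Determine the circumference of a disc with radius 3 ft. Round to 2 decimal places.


Shape: circle
Radius r = 3 ft
Formula: C = 2 * pi * r
C = 2 * pi * 3
C = 6 * pi
C = 18.85
18.85 ft


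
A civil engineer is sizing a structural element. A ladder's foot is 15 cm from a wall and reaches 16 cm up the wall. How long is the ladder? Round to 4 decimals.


Shape: right triangle
Legs a = 15 cm, b = 16 cm
Formula: c = sqrt(a^2 + b^2)
a^2 = 225, b^2 = 256
a^2 + b^2 = 481
c = sqrt(481)
c = 21.9317
21.9317 cm


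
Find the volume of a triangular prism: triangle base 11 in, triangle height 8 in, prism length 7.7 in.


Shape: triangular prism
Triangle base = 11 in, triangle height = 8 in, prism length L = 7.7 in
Formula: V = (1/2 * b * h_tri) * L
Cross-section area = 0.5 * 11 * 8 = 44
V = 44 * 7.7
V = 338.8
338.8 in^3


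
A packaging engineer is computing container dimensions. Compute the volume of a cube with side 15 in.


Shape: cube
Side s = 15 in
Formula: V = s^3
V = 15 * 15 * 15
V = 225 * 15
V = 3375
3375 in^3


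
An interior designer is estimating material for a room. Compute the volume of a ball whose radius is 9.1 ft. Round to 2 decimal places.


Shape: sphere
Radius r = 9.1 ft
Formula: V = (4/3) * pi * r^3
r^3 = 753.571
(4/3) * 753.571 = 1004.761333
V = 1004.761333 * pi
V = 3156.55
3156.55 ft^3


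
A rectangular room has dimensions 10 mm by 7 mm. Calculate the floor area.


Shape: rectangle
Length l = 10 mm, Width w = 7 mm
Formula: A = l * w
A = 10 * 7
A = 70
70 mm^2


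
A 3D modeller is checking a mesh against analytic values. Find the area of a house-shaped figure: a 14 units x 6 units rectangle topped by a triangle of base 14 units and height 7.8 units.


Composite shape: rectangle + triangle
Rectangle area = 14 * 6 = 84
Triangle area = 0.5 * 14 * 7.8 = 54.6
Total = 84 + 54.6
Total = 138.6
138.6 units^2


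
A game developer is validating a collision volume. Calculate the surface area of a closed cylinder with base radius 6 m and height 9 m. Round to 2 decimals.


Shape: closed cylinder
Radius r = 6 m, Height h = 9 m
Formula: SA = 2*pi*r^2 + 2*pi*r*h = 2*pi*r*(r + h)
r + h = 15
2 * r * (r + h) = 2 * 6 * 15 = 180
SA = 180 * pi
SA = 565.49
565.49 m^2


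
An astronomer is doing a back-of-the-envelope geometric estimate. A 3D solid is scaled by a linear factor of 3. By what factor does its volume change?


Linear scale factor k = 3
Rule: under a linear scaling by k, volumes scale by k^3.
k^3 = 3 * 3 * 3
k^3 = 9 * 3
k^3 = 27
Volume scales by a factor of 27.
27 (dimensionless)


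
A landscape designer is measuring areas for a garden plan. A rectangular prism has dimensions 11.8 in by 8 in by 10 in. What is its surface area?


Shape: rectangular prism
l = 11.8 in, w = 8 in, h = 10 in
Formula: SA = 2(lw + lh + wh)
lw = 94.4, lh = 118, wh = 80
lw + lh + wh = 292.4
SA = 2 * 292.4
SA = 584.8
584.8 in^2


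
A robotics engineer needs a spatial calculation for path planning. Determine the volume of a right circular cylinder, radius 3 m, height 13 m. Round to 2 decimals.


Shape: cylinder
Radius r = 3 m, Height h = 13 m
Formula: V = pi * r^2 * h
r^2 = 9
V = pi * 9 * 13
V = 117 * pi
V = 367.57
367.57 m^3


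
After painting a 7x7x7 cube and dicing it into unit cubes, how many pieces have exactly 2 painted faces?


Large cube: 7 x 7 x 7, cut into unit cubes.
n = 7, so n - 2 = 5
Cubes with 2 painted faces lie along the edges, excluding corners.
A cube has 12 edges; each contributes (n - 2) = 5 such cubes.
Count = 12 * 5 = 60
60 unit cubes
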